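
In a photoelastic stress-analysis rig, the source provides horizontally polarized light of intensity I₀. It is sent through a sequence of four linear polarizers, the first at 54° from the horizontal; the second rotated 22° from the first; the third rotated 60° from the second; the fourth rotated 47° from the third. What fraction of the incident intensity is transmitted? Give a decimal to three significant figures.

≈ 0.0345 I₀

I₁ = I₀ cos²(54° − 0°) = I₀ cos²(54°) = 0.3455 I₀.
I₂ = I₁ cos²(22°) = 0.3455 · 0.8597 I₀ = 0.297 I₀.
I₃ = I₂ cos²(60°) = 0.297 · 0.25 I₀ = 0.07425 I₀.
I₄ = I₃ cos²(47°) = 0.07425 · 0.4651 I₀ = 0.03454 I₀.
Transmitted fraction = 0.03454.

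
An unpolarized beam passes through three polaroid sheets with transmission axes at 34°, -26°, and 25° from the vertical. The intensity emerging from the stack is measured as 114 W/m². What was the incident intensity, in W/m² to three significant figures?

I₀ ≈ 2300 W/m²

Unpolarized light through the first polarizer → I₁ = ½ I₀, now polarized at 34°.
I₂ = I₁ cos²(-26° − 34°) = 0.5 I₀ · cos²(60°) = 0.125 I₀.
I₃ = I₂ cos²(25° + 26°) = 0.125 I₀ · cos²(51°) = 0.04951 I₀.
So 114 W/m² = 0.04951 I₀, giving I₀ = 114/0.04951 = 2303 W/m².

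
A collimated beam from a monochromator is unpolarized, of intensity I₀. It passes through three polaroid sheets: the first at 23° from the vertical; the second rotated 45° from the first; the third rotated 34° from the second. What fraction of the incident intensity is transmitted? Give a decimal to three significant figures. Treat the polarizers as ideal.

Unpolarized light through the first polarizer → I₁ = ½ I₀, now polarized at 23°.
I₂ = I₁ cos²(45°) = 0.5 · 0.5 I₀ = 0.25 I₀.
I₃ = I₂ cos²(34°) = 0.25 · 0.6873 I₀ = 0.1718 I₀.
Transmitted fraction = 0.1718.

≈ 0.172 I₀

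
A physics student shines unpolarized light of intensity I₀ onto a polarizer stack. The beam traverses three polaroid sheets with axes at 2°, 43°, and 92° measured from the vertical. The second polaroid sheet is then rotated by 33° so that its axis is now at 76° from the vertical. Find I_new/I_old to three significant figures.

I_new/I_old ≈ 0.286

Before rotation:
Unpolarized light through the first polarizer → I₁ = ½ I₀, now polarized at 2°.
I₂ = I₁ cos²(43° − 2°) = 0.5 I₀ · cos²(41°) = 0.2848 I₀.
I₃ = I₂ cos²(92° − 43°) = 0.2848 I₀ · cos²(49°) = 0.1226 I₀.
After rotation:
Unpolarized light through the first polarizer → I₁ = ½ I₀, now polarized at 2°.
I₂ = I₁ cos²(76° − 2°) = 0.5 I₀ · cos²(74°) = 0.03799 I₀.
I₃ = I₂ cos²(92° − 76°) = 0.03799 I₀ · cos²(16°) = 0.0351 I₀.
Ratio = 0.0351 / 0.1226 = 0.2864.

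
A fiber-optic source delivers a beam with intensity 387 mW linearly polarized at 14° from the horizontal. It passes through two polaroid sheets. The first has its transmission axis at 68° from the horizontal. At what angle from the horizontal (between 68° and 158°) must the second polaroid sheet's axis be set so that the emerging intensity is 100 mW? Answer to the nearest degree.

θ ≈ 98°

I₁ = I₀ cos²(68° − 14°) = I₀ cos²(54°) = 0.3455 I₀.
Target fraction: 100 / 387 mW = 0.2584 of I₀.
Need I₂/I₀ = 0.2584, so cos²(θ − 68°) = 0.2584 / 0.3455 = 0.7479.
θ − 68° = arccos(√0.7479) = 30.1°, giving θ ≈ 68 + 30.1 = 98.1°.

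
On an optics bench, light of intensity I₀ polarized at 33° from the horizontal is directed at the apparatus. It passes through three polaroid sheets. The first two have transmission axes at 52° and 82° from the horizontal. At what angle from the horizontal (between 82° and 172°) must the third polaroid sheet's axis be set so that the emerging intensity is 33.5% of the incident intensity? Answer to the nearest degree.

θ ≈ 127°

I₁ = I₀ cos²(52° − 33°) = I₀ cos²(19°) = 0.894 I₀.
I₂ = I₁ cos²(82° − 52°) = 0.894 I₀ · cos²(30°) = 0.6705 I₀.
Need I₃/I₀ = 0.335, so cos²(θ − 82°) = 0.335 / 0.6705 = 0.4996.
θ − 82° = arccos(√0.4996) = 45.0°, giving θ ≈ 82 + 45.0 = 127.0°.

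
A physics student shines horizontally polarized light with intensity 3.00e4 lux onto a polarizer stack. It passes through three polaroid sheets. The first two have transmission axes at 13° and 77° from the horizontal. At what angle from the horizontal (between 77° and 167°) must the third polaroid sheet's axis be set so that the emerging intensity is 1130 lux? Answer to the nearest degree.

I₁ = I₀ cos²(13° − 0°) = I₀ cos²(13°) = 0.9494 I₀.
I₂ = I₁ cos²(77° − 13°) = 0.9494 I₀ · cos²(64°) = 0.1824 I₀.
Target fraction: 1130 / 3.00e4 lux = 0.03767 of I₀.
Need I₃/I₀ = 0.03767, so cos²(θ − 77°) = 0.03767 / 0.1824 = 0.2065.
θ − 77° = arccos(√0.2065) = 63.0°, giving θ ≈ 77 + 63.0 = 140.0°.

θ ≈ 140°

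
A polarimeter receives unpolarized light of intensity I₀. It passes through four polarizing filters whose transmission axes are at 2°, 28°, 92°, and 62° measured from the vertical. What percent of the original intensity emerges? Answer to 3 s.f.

≈ 5.82%

Unpolarized light through the first polarizer → I₁ = ½ I₀, now polarized at 2°.
I₂ = I₁ cos²(28° − 2°) = 0.5 I₀ · cos²(26°) = 0.4039 I₀.
I₃ = I₂ cos²(92° − 28°) = 0.4039 I₀ · cos²(64°) = 0.07762 I₀.
I₄ = I₃ cos²(62° − 92°) = 0.07762 I₀ · cos²(30°) = 0.05822 I₀.
That is 5.822% of the incident intensity.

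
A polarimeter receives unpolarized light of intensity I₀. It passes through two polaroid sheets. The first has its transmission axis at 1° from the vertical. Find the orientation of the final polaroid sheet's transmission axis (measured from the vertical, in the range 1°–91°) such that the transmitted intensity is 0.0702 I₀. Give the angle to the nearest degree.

Unpolarized light through the first polarizer → I₁ = ½ I₀, now polarized at 1°.
Need I₂/I₀ = 0.0702, so cos²(θ − 1°) = 0.0702 / 0.5 = 0.1404.
θ − 1° = arccos(√0.1404) = 68.0°, giving θ ≈ 1 + 68.0 = 69.0°.

θ ≈ 69°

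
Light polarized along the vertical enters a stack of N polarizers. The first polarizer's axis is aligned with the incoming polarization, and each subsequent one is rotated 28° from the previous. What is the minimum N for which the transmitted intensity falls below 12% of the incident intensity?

First polarizer is aligned with the polarization: full transmission.
Each further stage multiplies by cos²(28°) = 0.7796.
After N polarizers: T = 0.7796^(N−1). Require T < 0.12 ⇒ N−1 > ln(0.12)/ln(0.7796) = 8.52, so N−1 ≥ 9 and N = 10.
Check: N=10 gives T = 0.1064 < 0.12; N=9 gives T = 0.1364.

N = 10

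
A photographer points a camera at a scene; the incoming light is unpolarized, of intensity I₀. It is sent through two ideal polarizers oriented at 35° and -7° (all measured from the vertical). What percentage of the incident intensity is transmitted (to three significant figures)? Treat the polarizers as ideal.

≈ 27.6%

Unpolarized light through the first polarizer → I₁ = ½ I₀, now polarized at 35°.
I₂ = I₁ cos²(-7° − 35°) = 0.5 I₀ · cos²(42°) = 0.2761 I₀.
That is 27.61% of the incident intensity.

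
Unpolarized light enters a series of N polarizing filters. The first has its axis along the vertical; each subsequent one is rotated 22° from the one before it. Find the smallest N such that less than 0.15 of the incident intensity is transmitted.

First polarizer halves the unpolarized light: factor 1/2.
Each further stage multiplies by cos²(22°) = 0.8597.
After N polarizers: T = 0.5·0.8597^(N−1). Require T < 0.15 ⇒ N−1 > ln(0.15/0.5)/ln(0.8597) = 7.96, so N−1 ≥ 8 and N = 9.
Check: N=9 gives T = 0.1492 < 0.15; N=8 gives T = 0.1735.

N = 9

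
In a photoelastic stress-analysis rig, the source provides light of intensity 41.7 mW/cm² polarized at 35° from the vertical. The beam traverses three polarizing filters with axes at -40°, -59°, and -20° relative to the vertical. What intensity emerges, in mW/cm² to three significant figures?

I ≈ 1.51 mW/cm²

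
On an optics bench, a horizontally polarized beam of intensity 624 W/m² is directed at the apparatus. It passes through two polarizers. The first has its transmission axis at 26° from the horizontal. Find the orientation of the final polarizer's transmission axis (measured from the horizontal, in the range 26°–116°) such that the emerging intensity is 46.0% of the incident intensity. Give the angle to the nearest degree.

θ ≈ 67°

By Malus's law, I₁ = I₀ cos²(26° − 0°) = I₀ cos²(26°) = 0.8078 I₀.
Need I₂/I₀ = 0.46, so cos²(θ − 26°) = 0.46 / 0.8078 = 0.5694.
θ − 26° = arccos(√0.5694) = 41.0°, giving θ ≈ 26 + 41.0 = 67.0°.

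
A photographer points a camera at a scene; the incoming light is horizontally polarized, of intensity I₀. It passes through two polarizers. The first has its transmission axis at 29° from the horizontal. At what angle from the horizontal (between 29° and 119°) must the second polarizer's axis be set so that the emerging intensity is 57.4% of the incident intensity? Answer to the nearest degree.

I₁ = I₀ cos²(29° − 0°) = I₀ cos²(29°) = 0.765 I₀.
Need I₂/I₀ = 0.574, so cos²(θ − 29°) = 0.574 / 0.765 = 0.7504.
θ − 29° = arccos(√0.7504) = 30.0°, giving θ ≈ 29 + 30.0 = 59.0°.

θ ≈ 59°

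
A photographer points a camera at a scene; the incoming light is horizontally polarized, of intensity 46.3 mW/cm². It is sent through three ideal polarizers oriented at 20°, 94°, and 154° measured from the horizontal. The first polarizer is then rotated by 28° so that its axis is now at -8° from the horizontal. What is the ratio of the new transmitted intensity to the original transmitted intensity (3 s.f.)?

Before rotation:
By Malus's law, I₁ = I₀ cos²(20° − 0°) = I₀ cos²(20°) = 0.883 I₀.
I₂ = I₁ cos²(94° − 20°) = 0.883 I₀ · cos²(74°) = 0.06709 I₀.
I₃ = I₂ cos²(154° − 94°) = 0.06709 I₀ · cos²(60°) = 0.01677 I₀.
After rotation:
I₁ = I₀ cos²(-8° − 0°) = I₀ cos²(8°) = 0.9806 I₀.
Angle between axes 1 and 2: 78°. I₂ = 0.9806 I₀ · cos²(78°) = 0.04239 I₀.
I₃ = I₂ cos²(154° − 94°) = 0.04239 I₀ · cos²(60°) = 0.0106 I₀.
Ratio = 0.0106 / 0.01677 = 0.6319.

I_new/I_old ≈ 0.632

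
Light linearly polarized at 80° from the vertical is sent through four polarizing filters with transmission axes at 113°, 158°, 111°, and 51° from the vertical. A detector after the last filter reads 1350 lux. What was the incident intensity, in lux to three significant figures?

By Malus's law, I₁ = I₀ cos²(113° − 80°) = I₀ cos²(33°) = 0.7034 I₀.
I₂ = I₁ cos²(158° − 113°) = 0.7034 I₀ · cos²(45°) = 0.3517 I₀.
I₃ = I₂ cos²(111° − 158°) = 0.3517 I₀ · cos²(47°) = 0.1636 I₀.
I₄ = I₃ cos²(51° − 111°) = 0.1636 I₀ · cos²(60°) = 0.04089 I₀.
So 1350 lux = 0.04089 I₀, giving I₀ = 1350/0.04089 = 3.301e+04 lux.

I₀ ≈ 3.30e4 lux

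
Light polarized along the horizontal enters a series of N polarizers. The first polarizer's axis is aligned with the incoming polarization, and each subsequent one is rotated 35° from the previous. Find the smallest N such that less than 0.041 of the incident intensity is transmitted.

First polarizer is aligned with the polarization: full transmission.
Each further stage multiplies by cos²(35°) = 0.671.
After N polarizers: T = 0.671^(N−1). Require T < 0.041 ⇒ N−1 > ln(0.041)/ln(0.671) = 8.01, so N−1 ≥ 9 and N = 10.
Check: N=10 gives T = 0.02758 < 0.041; N=9 gives T = 0.0411.

N = 10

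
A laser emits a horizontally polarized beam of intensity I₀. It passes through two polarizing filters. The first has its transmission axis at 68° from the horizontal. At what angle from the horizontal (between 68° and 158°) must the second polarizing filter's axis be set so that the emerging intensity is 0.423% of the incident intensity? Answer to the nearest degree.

θ ≈ 148°

By Malus's law, I₁ = I₀ cos²(68° − 0°) = I₀ cos²(68°) = 0.1403 I₀.
Need I₂/I₀ = 0.00423, so cos²(θ − 68°) = 0.00423 / 0.1403 = 0.03014.
θ − 68° = arccos(√0.03014) = 80.0°, giving θ ≈ 68 + 80.0 = 148.0°.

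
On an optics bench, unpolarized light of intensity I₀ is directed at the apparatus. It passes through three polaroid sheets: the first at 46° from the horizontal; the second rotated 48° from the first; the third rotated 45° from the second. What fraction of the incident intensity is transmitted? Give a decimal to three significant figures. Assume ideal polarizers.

≈ 0.112 I₀

Unpolarized light through the first polarizer → I₁ = ½ I₀, now polarized at 46°.
I₂ = I₁ cos²(48°) = 0.5 · 0.4477 I₀ = 0.2239 I₀.
I₃ = I₂ cos²(45°) = 0.2239 · 0.5 I₀ = 0.1119 I₀.
Transmitted fraction = 0.1119.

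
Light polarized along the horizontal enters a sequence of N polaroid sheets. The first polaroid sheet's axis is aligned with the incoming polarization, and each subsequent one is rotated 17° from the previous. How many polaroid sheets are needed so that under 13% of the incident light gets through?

N = 24

First polarizer is aligned with the polarization: full transmission.
Each further stage multiplies by cos²(17°) = 0.9145.
After N polarizers: T = 0.9145^(N−1). Require T < 0.13 ⇒ N−1 > ln(0.13)/ln(0.9145) = 22.83, so N−1 ≥ 23 and N = 24.
Check: N=24 gives T = 0.1281 < 0.13; N=23 gives T = 0.14.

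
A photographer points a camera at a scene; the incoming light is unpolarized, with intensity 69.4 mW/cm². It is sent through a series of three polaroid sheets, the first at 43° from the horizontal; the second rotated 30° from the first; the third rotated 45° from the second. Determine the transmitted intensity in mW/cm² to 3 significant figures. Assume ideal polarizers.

I ≈ 13.0 mW/cm²

Unpolarized light through the first polarizer → I₁ = 69.4 mW/cm²/2 = 34.7 mW/cm², polarized at 43°.
I₂ = I₁ · cos²(30°) = 34.7 · 0.75 = 26.03 mW/cm².
I₃ = I₂ · cos²(45°) = 26.03 · 0.5 = 13.01 mW/cm².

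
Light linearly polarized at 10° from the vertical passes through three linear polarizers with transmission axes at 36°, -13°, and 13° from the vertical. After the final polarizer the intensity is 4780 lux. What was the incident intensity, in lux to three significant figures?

I₀ ≈ 1.70e4 lux

By Malus's law, I₁ = I₀ cos²(36° − 10°) = I₀ cos²(26°) = 0.8078 I₀.
I₂ = I₁ cos²(-13° − 36°) = 0.8078 I₀ · cos²(49°) = 0.3477 I₀.
I₃ = I₂ cos²(13° + 13°) = 0.3477 I₀ · cos²(26°) = 0.2809 I₀.
So 4780 lux = 0.2809 I₀, giving I₀ = 4780/0.2809 = 1.702e+04 lux.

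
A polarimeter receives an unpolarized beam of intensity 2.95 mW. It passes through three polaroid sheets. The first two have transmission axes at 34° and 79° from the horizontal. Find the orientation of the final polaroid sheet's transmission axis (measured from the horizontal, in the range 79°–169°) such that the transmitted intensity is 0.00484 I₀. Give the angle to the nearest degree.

θ ≈ 161°

Unpolarized light through the first polarizer → I₁ = ½ I₀, now polarized at 34°.
I₂ = I₁ cos²(79° − 34°) = 0.5 I₀ · cos²(45°) = 0.25 I₀.
Need I₃/I₀ = 0.00484, so cos²(θ − 79°) = 0.00484 / 0.25 = 0.01936.
θ − 79° = arccos(√0.01936) = 82.0°, giving θ ≈ 79 + 82.0 = 161.0°.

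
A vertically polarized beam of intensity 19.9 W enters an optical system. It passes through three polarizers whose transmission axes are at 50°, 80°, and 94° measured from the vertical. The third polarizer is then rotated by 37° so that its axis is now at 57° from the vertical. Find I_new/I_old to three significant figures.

I_new/I_old ≈ 0.900

Before rotation:
I₁ = I₀ cos²(50° − 0°) = I₀ cos²(50°) = 0.4132 I₀.
I₂ = I₁ cos²(80° − 50°) = 0.4132 I₀ · cos²(30°) = 0.3099 I₀.
I₃ = I₂ cos²(94° − 80°) = 0.3099 I₀ · cos²(14°) = 0.2917 I₀.
After rotation:
I₁ = I₀ cos²(50° − 0°) = I₀ cos²(50°) = 0.4132 I₀.
I₂ = I₁ cos²(80° − 50°) = 0.4132 I₀ · cos²(30°) = 0.3099 I₀.
I₃ = I₂ cos²(57° − 80°) = 0.3099 I₀ · cos²(23°) = 0.2626 I₀.
Ratio = 0.2626 / 0.2917 = 0.9.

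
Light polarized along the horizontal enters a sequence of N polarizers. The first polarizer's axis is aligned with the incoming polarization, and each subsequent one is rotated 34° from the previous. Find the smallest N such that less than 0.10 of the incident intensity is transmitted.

N = 8

First polarizer is aligned with the polarization: full transmission.
Each further stage multiplies by cos²(34°) = 0.6873.
After N polarizers: T = 0.6873^(N−1). Require T < 0.10 ⇒ N−1 > ln(0.10)/ln(0.6873) = 6.14, so N−1 ≥ 7 and N = 8.
Check: N=8 gives T = 0.07245 < 0.10; N=7 gives T = 0.1054.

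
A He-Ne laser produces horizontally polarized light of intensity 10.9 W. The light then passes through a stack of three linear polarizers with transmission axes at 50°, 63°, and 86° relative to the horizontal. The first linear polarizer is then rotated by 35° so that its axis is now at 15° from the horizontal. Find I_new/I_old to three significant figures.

I_new/I_old ≈ 1.06

Before rotation:
I₁ = I₀ cos²(50° − 0°) = I₀ cos²(50°) = 0.4132 I₀.
I₂ = I₁ cos²(63° − 50°) = 0.4132 I₀ · cos²(13°) = 0.3923 I₀.
I₃ = I₂ cos²(86° − 63°) = 0.3923 I₀ · cos²(23°) = 0.3324 I₀.
After rotation:
I₁ = I₀ cos²(15° − 0°) = I₀ cos²(15°) = 0.933 I₀.
I₂ = I₁ cos²(63° − 15°) = 0.933 I₀ · cos²(48°) = 0.4177 I₀.
I₃ = I₂ cos²(86° − 63°) = 0.4177 I₀ · cos²(23°) = 0.354 I₀.
Ratio = 0.354 / 0.3324 = 1.065.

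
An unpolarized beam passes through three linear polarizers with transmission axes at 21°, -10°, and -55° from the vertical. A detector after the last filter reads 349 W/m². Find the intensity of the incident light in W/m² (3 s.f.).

Unpolarized light through the first polarizer → I₁ = ½ I₀, now polarized at 21°.
I₂ = I₁ cos²(-10° − 21°) = 0.5 I₀ · cos²(31°) = 0.3674 I₀.
I₃ = I₂ cos²(-55° + 10°) = 0.3674 I₀ · cos²(45°) = 0.1837 I₀.
So 349 W/m² = 0.1837 I₀, giving I₀ = 349/0.1837 = 1900 W/m².

I₀ ≈ 1900 W/m²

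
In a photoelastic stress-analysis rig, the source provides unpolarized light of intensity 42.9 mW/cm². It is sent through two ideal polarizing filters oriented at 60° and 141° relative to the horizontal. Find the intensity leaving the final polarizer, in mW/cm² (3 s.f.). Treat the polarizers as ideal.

I ≈ 0.525 mW/cm²

Unpolarized light through the first polarizer → I₁ = 42.9 mW/cm²/2 = 21.45 mW/cm², polarized at 60°.
I₂ = I₁ · cos²(81°) = 21.45 · 0.02447 = 0.5249 mW/cm².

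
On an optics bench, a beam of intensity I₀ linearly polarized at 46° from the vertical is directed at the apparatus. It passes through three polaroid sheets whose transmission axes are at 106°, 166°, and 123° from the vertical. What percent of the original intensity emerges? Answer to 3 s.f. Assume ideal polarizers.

≈ 3.34%

I₁ = I₀ cos²(106° − 46°) = I₀ cos²(60°) = 0.25 I₀.
I₂ = I₁ cos²(166° − 106°) = 0.25 I₀ · cos²(60°) = 0.0625 I₀.
I₃ = I₂ cos²(123° − 166°) = 0.0625 I₀ · cos²(43°) = 0.03343 I₀.
That is 3.343% of the incident intensity.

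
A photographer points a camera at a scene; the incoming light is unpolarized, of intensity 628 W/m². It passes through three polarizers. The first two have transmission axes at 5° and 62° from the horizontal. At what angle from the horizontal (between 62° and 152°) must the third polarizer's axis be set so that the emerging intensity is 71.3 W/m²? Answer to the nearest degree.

θ ≈ 91°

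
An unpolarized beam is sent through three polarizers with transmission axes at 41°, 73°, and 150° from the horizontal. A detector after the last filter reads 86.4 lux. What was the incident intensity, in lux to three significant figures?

Unpolarized light through the first polarizer → I₁ = ½ I₀, now polarized at 41°.
I₂ = I₁ cos²(73° − 41°) = 0.5 I₀ · cos²(32°) = 0.3596 I₀.
I₃ = I₂ cos²(150° − 73°) = 0.3596 I₀ · cos²(77°) = 0.0182 I₀.
So 86.4 lux = 0.0182 I₀, giving I₀ = 86.4/0.0182 = 4748 lux.

I₀ ≈ 4750 lux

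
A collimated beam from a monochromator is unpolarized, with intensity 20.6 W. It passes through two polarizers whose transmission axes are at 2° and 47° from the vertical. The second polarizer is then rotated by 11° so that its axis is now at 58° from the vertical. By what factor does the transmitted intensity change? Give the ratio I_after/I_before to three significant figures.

Before rotation:
Unpolarized light through the first polarizer → I₁ = ½ I₀, now polarized at 2°.
I₂ = I₁ cos²(47° − 2°) = 0.5 I₀ · cos²(45°) = 0.25 I₀.
After rotation:
Unpolarized light through the first polarizer → I₁ = ½ I₀, now polarized at 2°.
I₂ = I₁ cos²(58° − 2°) = 0.5 I₀ · cos²(56°) = 0.1563 I₀.
Ratio = 0.1563 / 0.25 = 0.6254.

I_new/I_old ≈ 0.625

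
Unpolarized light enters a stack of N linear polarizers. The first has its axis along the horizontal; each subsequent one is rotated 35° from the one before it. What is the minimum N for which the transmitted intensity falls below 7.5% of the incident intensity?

N = 6

First polarizer halves the unpolarized light: factor 1/2.
Each further stage multiplies by cos²(35°) = 0.671.
After N polarizers: T = 0.5·0.671^(N−1). Require T < 0.075 ⇒ N−1 > ln(0.075/0.5)/ln(0.671) = 4.76, so N−1 ≥ 5 and N = 6.
Check: N=6 gives T = 0.06802 < 0.075; N=5 gives T = 0.1014.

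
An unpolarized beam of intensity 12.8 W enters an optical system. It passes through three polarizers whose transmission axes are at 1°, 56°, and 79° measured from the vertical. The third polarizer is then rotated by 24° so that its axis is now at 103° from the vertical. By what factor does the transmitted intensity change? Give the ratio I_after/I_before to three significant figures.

Before rotation:
Unpolarized light through the first polarizer → I₁ = ½ I₀, now polarized at 1°.
I₂ = I₁ cos²(56° − 1°) = 0.5 I₀ · cos²(55°) = 0.1645 I₀.
I₃ = I₂ cos²(79° − 56°) = 0.1645 I₀ · cos²(23°) = 0.1394 I₀.
After rotation:
Unpolarized light through the first polarizer → I₁ = ½ I₀, now polarized at 1°.
I₂ = I₁ cos²(56° − 1°) = 0.5 I₀ · cos²(55°) = 0.1645 I₀.
I₃ = I₂ cos²(103° − 56°) = 0.1645 I₀ · cos²(47°) = 0.07651 I₀.
Ratio = 0.07651 / 0.1394 = 0.5489.

I_new/I_old ≈ 0.549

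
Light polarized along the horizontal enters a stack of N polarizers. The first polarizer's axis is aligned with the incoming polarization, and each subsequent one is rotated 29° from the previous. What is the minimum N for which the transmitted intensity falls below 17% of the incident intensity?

First polarizer is aligned with the polarization: full transmission.
Each further stage multiplies by cos²(29°) = 0.765.
After N polarizers: T = 0.765^(N−1). Require T < 0.17 ⇒ N−1 > ln(0.17)/ln(0.765) = 6.61, so N−1 ≥ 7 and N = 8.
Check: N=8 gives T = 0.1533 < 0.17; N=7 gives T = 0.2004.

N = 8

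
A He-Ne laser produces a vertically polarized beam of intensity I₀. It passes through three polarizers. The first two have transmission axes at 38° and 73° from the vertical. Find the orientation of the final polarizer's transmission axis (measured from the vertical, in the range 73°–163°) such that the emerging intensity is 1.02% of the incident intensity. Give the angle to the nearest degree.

θ ≈ 154°

I₁ = I₀ cos²(38° − 0°) = I₀ cos²(38°) = 0.621 I₀.
I₂ = I₁ cos²(73° − 38°) = 0.621 I₀ · cos²(35°) = 0.4167 I₀.
Need I₃/I₀ = 0.0102, so cos²(θ − 73°) = 0.0102 / 0.4167 = 0.02448.
θ − 73° = arccos(√0.02448) = 81.0°, giving θ ≈ 73 + 81.0 = 154.0°.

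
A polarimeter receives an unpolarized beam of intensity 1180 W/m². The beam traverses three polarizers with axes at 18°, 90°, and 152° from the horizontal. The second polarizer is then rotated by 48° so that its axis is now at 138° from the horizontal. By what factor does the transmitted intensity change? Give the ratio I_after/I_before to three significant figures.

I_new/I_old ≈ 11.2

Before rotation:
Unpolarized light through the first polarizer → I₁ = ½ I₀, now polarized at 18°.
I₂ = I₁ cos²(90° − 18°) = 0.5 I₀ · cos²(72°) = 0.04775 I₀.
I₃ = I₂ cos²(152° − 90°) = 0.04775 I₀ · cos²(62°) = 0.01052 I₀.
After rotation:
Unpolarized light through the first polarizer → I₁ = ½ I₀, now polarized at 18°.
Angle between axes 1 and 2: 60°. I₂ = 0.5 I₀ · cos²(60°) = 0.125 I₀.
I₃ = I₂ cos²(152° − 138°) = 0.125 I₀ · cos²(14°) = 0.1177 I₀.
Ratio = 0.1177 / 0.01052 = 11.18.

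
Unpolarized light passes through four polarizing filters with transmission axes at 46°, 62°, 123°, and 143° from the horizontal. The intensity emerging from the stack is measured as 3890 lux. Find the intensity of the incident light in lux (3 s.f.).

I₀ ≈ 4.06e4 lux

Unpolarized light through the first polarizer → I₁ = ½ I₀, now polarized at 46°.
I₂ = I₁ cos²(62° − 46°) = 0.5 I₀ · cos²(16°) = 0.462 I₀.
I₃ = I₂ cos²(123° − 62°) = 0.462 I₀ · cos²(61°) = 0.1086 I₀.
I₄ = I₃ cos²(143° − 123°) = 0.1086 I₀ · cos²(20°) = 0.09589 I₀.
So 3890 lux = 0.09589 I₀, giving I₀ = 3890/0.09589 = 4.057e+04 lux.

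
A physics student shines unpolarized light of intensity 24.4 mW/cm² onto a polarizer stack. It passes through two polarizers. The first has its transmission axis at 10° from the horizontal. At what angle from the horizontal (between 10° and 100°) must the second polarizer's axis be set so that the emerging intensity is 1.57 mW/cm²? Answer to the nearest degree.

Unpolarized light through the first polarizer → I₁ = ½ I₀, now polarized at 10°.
Target fraction: 1.57 / 24.4 mW/cm² = 0.06434 of I₀.
Need I₂/I₀ = 0.06434, so cos²(θ − 10°) = 0.06434 / 0.5 = 0.1287.
θ − 10° = arccos(√0.1287) = 69.0°, giving θ ≈ 10 + 69.0 = 79.0°.

θ ≈ 79°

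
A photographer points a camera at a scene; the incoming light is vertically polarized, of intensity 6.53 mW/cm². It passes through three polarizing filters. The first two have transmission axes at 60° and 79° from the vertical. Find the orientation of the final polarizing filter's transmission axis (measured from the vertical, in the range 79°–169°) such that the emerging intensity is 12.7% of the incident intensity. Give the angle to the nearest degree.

By Malus's law, I₁ = I₀ cos²(60° − 0°) = I₀ cos²(60°) = 0.25 I₀.
I₂ = I₁ cos²(79° − 60°) = 0.25 I₀ · cos²(19°) = 0.2235 I₀.
Need I₃/I₀ = 0.127, so cos²(θ − 79°) = 0.127 / 0.2235 = 0.5682.
θ − 79° = arccos(√0.5682) = 41.1°, giving θ ≈ 79 + 41.1 = 120.1°.

θ ≈ 120°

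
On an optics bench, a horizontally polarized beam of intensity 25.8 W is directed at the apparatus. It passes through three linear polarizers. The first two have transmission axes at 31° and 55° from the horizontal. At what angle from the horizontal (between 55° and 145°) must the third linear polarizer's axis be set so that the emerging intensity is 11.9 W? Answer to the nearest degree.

By Malus's law, I₁ = I₀ cos²(31° − 0°) = I₀ cos²(31°) = 0.7347 I₀.
I₂ = I₁ cos²(55° − 31°) = 0.7347 I₀ · cos²(24°) = 0.6132 I₀.
Target fraction: 11.9 / 25.8 W = 0.4612 of I₀.
Need I₃/I₀ = 0.4612, so cos²(θ − 55°) = 0.4612 / 0.6132 = 0.7522.
θ − 55° = arccos(√0.7522) = 29.9°, giving θ ≈ 55 + 29.9 = 84.9°.

θ ≈ 85°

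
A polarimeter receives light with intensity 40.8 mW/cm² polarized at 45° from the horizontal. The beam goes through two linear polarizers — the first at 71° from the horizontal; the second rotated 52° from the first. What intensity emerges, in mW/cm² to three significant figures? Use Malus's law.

By Malus's law, I₁ = 40.8 mW/cm² · cos²(26°) = 32.96 mW/cm².
I₂ = I₁ · cos²(52°) = 32.96 · 0.379 = 12.49 mW/cm².

I ≈ 12.5 mW/cm²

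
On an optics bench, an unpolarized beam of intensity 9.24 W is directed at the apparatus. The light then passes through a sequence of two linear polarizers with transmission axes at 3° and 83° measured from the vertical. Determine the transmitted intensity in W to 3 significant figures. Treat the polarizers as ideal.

I ≈ 0.139 W

Unpolarized light through the first polarizer → I₁ = 9.24 W/2 = 4.62 W, polarized at 3°.
I₂ = I₁ · cos²(80°) = 4.62 · 0.03015 = 0.1393 W.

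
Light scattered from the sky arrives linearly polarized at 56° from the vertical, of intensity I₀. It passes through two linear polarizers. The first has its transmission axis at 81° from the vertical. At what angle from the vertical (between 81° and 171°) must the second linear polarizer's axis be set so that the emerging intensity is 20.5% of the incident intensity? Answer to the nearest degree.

θ ≈ 141°

By Malus's law, I₁ = I₀ cos²(81° − 56°) = I₀ cos²(25°) = 0.8214 I₀.
Need I₂/I₀ = 0.205, so cos²(θ − 81°) = 0.205 / 0.8214 = 0.2496.
θ − 81° = arccos(√0.2496) = 60.0°, giving θ ≈ 81 + 60.0 = 141.0°.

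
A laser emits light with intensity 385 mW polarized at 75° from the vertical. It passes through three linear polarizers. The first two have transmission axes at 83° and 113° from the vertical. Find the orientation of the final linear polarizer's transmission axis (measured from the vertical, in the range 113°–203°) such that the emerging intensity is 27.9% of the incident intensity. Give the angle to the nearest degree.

θ ≈ 165°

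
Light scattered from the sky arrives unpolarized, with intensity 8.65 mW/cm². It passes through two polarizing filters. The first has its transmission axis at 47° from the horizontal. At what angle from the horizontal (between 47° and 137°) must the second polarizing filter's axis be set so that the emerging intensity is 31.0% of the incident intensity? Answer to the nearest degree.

Unpolarized light through the first polarizer → I₁ = ½ I₀, now polarized at 47°.
Need I₂/I₀ = 0.31, so cos²(θ − 47°) = 0.31 / 0.5 = 0.62.
θ − 47° = arccos(√0.62) = 38.1°, giving θ ≈ 47 + 38.1 = 85.1°.

θ ≈ 85°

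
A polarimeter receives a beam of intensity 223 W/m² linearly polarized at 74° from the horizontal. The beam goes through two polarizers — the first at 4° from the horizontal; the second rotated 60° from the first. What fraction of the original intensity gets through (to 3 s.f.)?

I/I₀ ≈ 0.0292

I₁ = 223 W/m² · cos²(70°) = 26.09 W/m².
I₂ = I₁ · cos²(60°) = 26.09 · 0.25 = 6.522 W/m².
Transmitted fraction = 0.02924.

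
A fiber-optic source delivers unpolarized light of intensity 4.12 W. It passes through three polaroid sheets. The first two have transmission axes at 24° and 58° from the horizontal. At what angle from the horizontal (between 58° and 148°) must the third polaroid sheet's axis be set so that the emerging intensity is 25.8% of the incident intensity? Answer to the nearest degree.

θ ≈ 88°

Unpolarized light through the first polarizer → I₁ = ½ I₀, now polarized at 24°.
I₂ = I₁ cos²(58° − 24°) = 0.5 I₀ · cos²(34°) = 0.3437 I₀.
Need I₃/I₀ = 0.258, so cos²(θ − 58°) = 0.258 / 0.3437 = 0.7508.
θ − 58° = arccos(√0.7508) = 29.9°, giving θ ≈ 58 + 29.9 = 87.9°.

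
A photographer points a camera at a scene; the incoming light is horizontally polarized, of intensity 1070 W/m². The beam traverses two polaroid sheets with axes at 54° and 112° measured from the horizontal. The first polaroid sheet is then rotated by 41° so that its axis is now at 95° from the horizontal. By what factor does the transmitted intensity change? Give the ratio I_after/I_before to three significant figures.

I_new/I_old ≈ 0.0716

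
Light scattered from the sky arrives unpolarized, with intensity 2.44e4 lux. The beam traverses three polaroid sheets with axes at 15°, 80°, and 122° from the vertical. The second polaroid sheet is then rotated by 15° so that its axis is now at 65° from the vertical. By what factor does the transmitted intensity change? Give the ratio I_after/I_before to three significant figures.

Before rotation:
Unpolarized light through the first polarizer → I₁ = ½ I₀, now polarized at 15°.
I₂ = I₁ cos²(80° − 15°) = 0.5 I₀ · cos²(65°) = 0.0893 I₀.
I₃ = I₂ cos²(122° − 80°) = 0.0893 I₀ · cos²(42°) = 0.04932 I₀.
After rotation:
Unpolarized light through the first polarizer → I₁ = ½ I₀, now polarized at 15°.
I₂ = I₁ cos²(65° − 15°) = 0.5 I₀ · cos²(50°) = 0.2066 I₀.
I₃ = I₂ cos²(122° − 65°) = 0.2066 I₀ · cos²(57°) = 0.06128 I₀.
Ratio = 0.06128 / 0.04932 = 1.243.

I_new/I_old ≈ 1.24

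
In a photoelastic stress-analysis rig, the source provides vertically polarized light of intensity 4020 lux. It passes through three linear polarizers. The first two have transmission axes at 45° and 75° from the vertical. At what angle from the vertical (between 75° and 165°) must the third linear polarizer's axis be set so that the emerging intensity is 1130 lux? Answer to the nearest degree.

By Malus's law, I₁ = I₀ cos²(45° − 0°) = I₀ cos²(45°) = 0.5 I₀.
I₂ = I₁ cos²(75° − 45°) = 0.5 I₀ · cos²(30°) = 0.375 I₀.
Target fraction: 1130 / 4020 lux = 0.2811 of I₀.
Need I₃/I₀ = 0.2811, so cos²(θ − 75°) = 0.2811 / 0.375 = 0.7496.
θ − 75° = arccos(√0.7496) = 30.0°, giving θ ≈ 75 + 30.0 = 105.0°.

θ ≈ 105°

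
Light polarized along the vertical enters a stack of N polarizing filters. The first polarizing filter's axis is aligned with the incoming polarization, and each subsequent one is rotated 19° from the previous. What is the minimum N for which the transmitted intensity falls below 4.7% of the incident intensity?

First polarizer is aligned with the polarization: full transmission.
Each further stage multiplies by cos²(19°) = 0.894.
After N polarizers: T = 0.894^(N−1). Require T < 0.047 ⇒ N−1 > ln(0.047)/ln(0.894) = 27.29, so N−1 ≥ 28 and N = 29.
Check: N=29 gives T = 0.0434 < 0.047; N=28 gives T = 0.04855.

N = 29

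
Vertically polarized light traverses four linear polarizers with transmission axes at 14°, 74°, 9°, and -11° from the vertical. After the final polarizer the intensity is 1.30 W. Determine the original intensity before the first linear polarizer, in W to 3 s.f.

I₀ ≈ 35.0 W

I₁ = I₀ cos²(14° − 0°) = I₀ cos²(14°) = 0.9415 I₀.
I₂ = I₁ cos²(74° − 14°) = 0.9415 I₀ · cos²(60°) = 0.2354 I₀.
I₃ = I₂ cos²(9° − 74°) = 0.2354 I₀ · cos²(65°) = 0.04204 I₀.
I₄ = I₃ cos²(-11° − 9°) = 0.04204 I₀ · cos²(20°) = 0.03712 I₀.
So 1.30 W = 0.03712 I₀, giving I₀ = 1.30/0.03712 = 35.02 W.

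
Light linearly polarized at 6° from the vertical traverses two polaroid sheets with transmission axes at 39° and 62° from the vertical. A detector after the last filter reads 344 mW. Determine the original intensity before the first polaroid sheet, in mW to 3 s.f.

I₁ = I₀ cos²(39° − 6°) = I₀ cos²(33°) = 0.7034 I₀.
I₂ = I₁ cos²(62° − 39°) = 0.7034 I₀ · cos²(23°) = 0.596 I₀.
So 344 mW = 0.596 I₀, giving I₀ = 344/0.596 = 577.2 mW.

I₀ ≈ 577 mW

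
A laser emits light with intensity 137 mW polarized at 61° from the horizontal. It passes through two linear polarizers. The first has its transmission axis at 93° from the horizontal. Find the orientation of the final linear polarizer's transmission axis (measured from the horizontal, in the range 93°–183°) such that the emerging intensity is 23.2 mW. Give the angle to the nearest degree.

By Malus's law, I₁ = I₀ cos²(93° − 61°) = I₀ cos²(32°) = 0.7192 I₀.
Target fraction: 23.2 / 137 mW = 0.1693 of I₀.
Need I₂/I₀ = 0.1693, so cos²(θ − 93°) = 0.1693 / 0.7192 = 0.2355.
θ − 93° = arccos(√0.2355) = 61.0°, giving θ ≈ 93 + 61.0 = 154.0°.

θ ≈ 154°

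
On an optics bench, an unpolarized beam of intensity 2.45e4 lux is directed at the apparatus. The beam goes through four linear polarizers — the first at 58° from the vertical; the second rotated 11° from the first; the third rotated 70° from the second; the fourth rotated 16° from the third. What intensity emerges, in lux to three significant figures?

Unpolarized light through the first polarizer → I₁ = 2.45e4 lux/2 = 1.225e+04 lux, polarized at 58°.
I₂ = I₁ · cos²(11°) = 1.225e+04 · 0.9636 = 1.18e+04 lux.
I₃ = I₂ · cos²(70°) = 1.18e+04 · 0.117 = 1381 lux.
I₄ = I₃ · cos²(16°) = 1381 · 0.924 = 1276 lux.

I ≈ 1280 lux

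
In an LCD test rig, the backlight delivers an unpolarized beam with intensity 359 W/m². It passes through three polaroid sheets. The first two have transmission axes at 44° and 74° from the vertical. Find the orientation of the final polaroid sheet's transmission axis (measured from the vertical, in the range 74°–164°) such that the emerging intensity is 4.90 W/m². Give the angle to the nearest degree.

θ ≈ 153°

Unpolarized light through the first polarizer → I₁ = ½ I₀, now polarized at 44°.
I₂ = I₁ cos²(74° − 44°) = 0.5 I₀ · cos²(30°) = 0.375 I₀.
Target fraction: 4.90 / 359 W/m² = 0.01365 of I₀.
Need I₃/I₀ = 0.01365, so cos²(θ − 74°) = 0.01365 / 0.375 = 0.0364.
θ − 74° = arccos(√0.0364) = 79.0°, giving θ ≈ 74 + 79.0 = 153.0°.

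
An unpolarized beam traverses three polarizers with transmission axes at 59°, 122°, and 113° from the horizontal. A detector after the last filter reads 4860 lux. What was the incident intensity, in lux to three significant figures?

Unpolarized light through the first polarizer → I₁ = ½ I₀, now polarized at 59°.
I₂ = I₁ cos²(122° − 59°) = 0.5 I₀ · cos²(63°) = 0.1031 I₀.
I₃ = I₂ cos²(113° − 122°) = 0.1031 I₀ · cos²(9°) = 0.1005 I₀.
So 4860 lux = 0.1005 I₀, giving I₀ = 4860/0.1005 = 4.834e+04 lux.

I₀ ≈ 4.83e4 lux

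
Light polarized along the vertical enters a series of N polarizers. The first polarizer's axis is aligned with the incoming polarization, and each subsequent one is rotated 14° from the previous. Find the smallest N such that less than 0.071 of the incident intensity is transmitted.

N = 45

First polarizer is aligned with the polarization: full transmission.
Each further stage multiplies by cos²(14°) = 0.9415.
After N polarizers: T = 0.9415^(N−1). Require T < 0.071 ⇒ N−1 > ln(0.071)/ln(0.9415) = 43.86, so N−1 ≥ 44 and N = 45.
Check: N=45 gives T = 0.0704 < 0.071; N=44 gives T = 0.07477.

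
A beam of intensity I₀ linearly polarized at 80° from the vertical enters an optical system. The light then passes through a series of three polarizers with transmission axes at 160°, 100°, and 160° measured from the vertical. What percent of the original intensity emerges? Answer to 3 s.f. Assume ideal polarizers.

I₁ = I₀ cos²(160° − 80°) = I₀ cos²(80°) = 0.03015 I₀.
I₂ = I₁ cos²(100° − 160°) = 0.03015 I₀ · cos²(60°) = 0.007538 I₀.
I₃ = I₂ cos²(160° − 100°) = 0.007538 I₀ · cos²(60°) = 0.001885 I₀.
That is 0.1885% of the incident intensity.

≈ 0.188%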